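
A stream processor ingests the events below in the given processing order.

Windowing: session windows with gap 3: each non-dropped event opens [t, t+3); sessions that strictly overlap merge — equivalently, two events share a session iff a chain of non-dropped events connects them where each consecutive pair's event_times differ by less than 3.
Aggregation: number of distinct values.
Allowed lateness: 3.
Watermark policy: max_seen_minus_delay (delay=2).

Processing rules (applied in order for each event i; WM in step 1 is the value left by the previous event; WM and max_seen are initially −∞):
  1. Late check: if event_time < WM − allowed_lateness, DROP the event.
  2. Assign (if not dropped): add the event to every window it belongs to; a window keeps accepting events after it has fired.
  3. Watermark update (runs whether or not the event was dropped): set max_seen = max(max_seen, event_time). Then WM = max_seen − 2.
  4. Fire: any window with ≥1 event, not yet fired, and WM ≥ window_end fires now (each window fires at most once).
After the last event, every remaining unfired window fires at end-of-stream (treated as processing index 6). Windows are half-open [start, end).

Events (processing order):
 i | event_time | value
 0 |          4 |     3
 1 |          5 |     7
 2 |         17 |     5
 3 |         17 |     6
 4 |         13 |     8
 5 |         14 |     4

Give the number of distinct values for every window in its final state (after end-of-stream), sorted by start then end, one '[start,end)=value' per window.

[4,8)=2 [13,17)=2 [17,20)=2

i=0 t=4 v=3: → [4,7); WM=2
i=1 t=5 v=7: → [4,8); WM=3
i=2 t=17 v=5: → [17,20); WM=15
i=3 t=17 v=6: → [17,20); WM=15
i=4 t=13 v=8: → [13,16); WM=15
i=5 t=14 v=4: → [13,17); WM=15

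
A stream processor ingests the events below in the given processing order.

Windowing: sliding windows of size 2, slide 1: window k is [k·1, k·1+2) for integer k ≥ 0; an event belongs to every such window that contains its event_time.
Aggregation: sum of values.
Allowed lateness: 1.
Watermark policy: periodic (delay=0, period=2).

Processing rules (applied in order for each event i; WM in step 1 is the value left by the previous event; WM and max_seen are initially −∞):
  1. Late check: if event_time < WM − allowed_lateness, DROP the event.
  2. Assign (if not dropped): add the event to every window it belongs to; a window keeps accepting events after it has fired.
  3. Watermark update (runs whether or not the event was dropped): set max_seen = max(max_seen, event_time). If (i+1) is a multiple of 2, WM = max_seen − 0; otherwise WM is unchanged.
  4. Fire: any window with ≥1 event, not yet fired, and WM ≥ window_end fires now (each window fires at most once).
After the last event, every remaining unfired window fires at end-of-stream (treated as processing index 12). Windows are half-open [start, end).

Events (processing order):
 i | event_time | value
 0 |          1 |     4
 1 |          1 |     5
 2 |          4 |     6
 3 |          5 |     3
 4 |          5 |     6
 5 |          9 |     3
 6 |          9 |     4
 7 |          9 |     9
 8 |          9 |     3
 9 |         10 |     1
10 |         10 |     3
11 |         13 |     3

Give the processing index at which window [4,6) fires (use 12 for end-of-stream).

i=0 t=1 v=4: → [1,3),[0,2); WM=−∞
i=1 t=1 v=5: → [1,3),[0,2); WM=1
i=2 t=4 v=6: → [4,6),[3,5); WM=1
i=3 t=5 v=3: → [5,7),[4,6); WM=5; [0,2) fires=9 [1,3) fires=9 [3,5) fires=6
i=4 t=5 v=6: → [5,7),[4,6); WM=5
i=5 t=9 v=3: → [9,11),[8,10); WM=9; [4,6) fires=15 [5,7) fires=9
i=6 t=9 v=4: → [9,11),[8,10); WM=9
i=7 t=9 v=9: → [9,11),[8,10); WM=9
i=8 t=9 v=3: → [9,11),[8,10); WM=9
i=9 t=10 v=1: → [10,12),[9,11); WM=10; [8,10) fires=19
i=10 t=10 v=3: → [10,12),[9,11); WM=10
i=11 t=13 v=3: → [13,15),[12,14); WM=13; [9,11) fires=23 [10,12) fires=4

5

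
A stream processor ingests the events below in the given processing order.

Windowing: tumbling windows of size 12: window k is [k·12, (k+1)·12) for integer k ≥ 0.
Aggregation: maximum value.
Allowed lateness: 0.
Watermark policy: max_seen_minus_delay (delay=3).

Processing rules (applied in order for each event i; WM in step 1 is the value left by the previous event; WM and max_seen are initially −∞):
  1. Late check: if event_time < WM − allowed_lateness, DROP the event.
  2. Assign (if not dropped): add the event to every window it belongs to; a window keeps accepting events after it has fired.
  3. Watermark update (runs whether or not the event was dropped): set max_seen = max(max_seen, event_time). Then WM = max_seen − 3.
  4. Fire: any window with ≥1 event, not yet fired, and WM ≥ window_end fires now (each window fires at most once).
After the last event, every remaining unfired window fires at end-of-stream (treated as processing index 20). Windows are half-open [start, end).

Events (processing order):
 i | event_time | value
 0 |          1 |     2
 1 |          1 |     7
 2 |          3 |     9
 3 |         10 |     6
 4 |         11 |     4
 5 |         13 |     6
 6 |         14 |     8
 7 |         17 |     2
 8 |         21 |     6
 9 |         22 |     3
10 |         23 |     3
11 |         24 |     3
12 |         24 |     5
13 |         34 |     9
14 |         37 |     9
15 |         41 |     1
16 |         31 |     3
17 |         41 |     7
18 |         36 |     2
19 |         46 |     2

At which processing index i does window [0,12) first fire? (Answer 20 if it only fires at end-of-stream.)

i=0 t=1 v=2: → [0,12); WM=-2
i=1 t=1 v=7: → [0,12); WM=-2
i=2 t=3 v=9: → [0,12); WM=0
i=3 t=10 v=6: → [0,12); WM=7
i=4 t=11 v=4: → [0,12); WM=8
i=5 t=13 v=6: → [12,24); WM=10
i=6 t=14 v=8: → [12,24); WM=11
i=7 t=17 v=2: → [12,24); WM=14; [0,12) fires=9
i=8 t=21 v=6: → [12,24); WM=18
i=9 t=22 v=3: → [12,24); WM=19
i=10 t=23 v=3: → [12,24); WM=20
i=11 t=24 v=3: → [24,36); WM=21
i=12 t=24 v=5: → [24,36); WM=21
i=13 t=34 v=9: → [24,36); WM=31; [12,24) fires=8
i=14 t=37 v=9: → [36,48); WM=34
i=15 t=41 v=1: → [36,48); WM=38; [24,36) fires=9
i=16 t=31 v=3: DROP (t<38-0); WM=38
i=17 t=41 v=7: → [36,48); WM=38
i=18 t=36 v=2: DROP (t<38-0); WM=38
i=19 t=46 v=2: → [36,48); WM=43

7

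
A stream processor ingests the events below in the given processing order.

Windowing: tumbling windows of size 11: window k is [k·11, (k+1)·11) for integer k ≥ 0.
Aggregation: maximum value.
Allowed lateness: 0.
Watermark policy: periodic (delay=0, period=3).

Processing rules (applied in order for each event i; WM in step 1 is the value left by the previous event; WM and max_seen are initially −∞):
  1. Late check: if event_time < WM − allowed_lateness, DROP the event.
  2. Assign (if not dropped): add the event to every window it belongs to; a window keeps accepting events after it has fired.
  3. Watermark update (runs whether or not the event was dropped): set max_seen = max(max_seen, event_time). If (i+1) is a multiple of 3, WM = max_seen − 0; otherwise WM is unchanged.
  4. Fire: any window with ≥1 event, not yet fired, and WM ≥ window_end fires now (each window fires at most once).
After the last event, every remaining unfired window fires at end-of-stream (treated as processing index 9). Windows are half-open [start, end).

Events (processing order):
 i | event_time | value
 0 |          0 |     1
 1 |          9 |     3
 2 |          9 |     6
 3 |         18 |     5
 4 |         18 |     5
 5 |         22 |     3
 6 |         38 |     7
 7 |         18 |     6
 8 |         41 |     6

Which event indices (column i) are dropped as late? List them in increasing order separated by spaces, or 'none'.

i=0 t=0 v=1: → [0,11); WM=−∞
i=1 t=9 v=3: → [0,11); WM=−∞
i=2 t=9 v=6: → [0,11); WM=9
i=3 t=18 v=5: → [11,22); WM=9
i=4 t=18 v=5: → [11,22); WM=9
i=5 t=22 v=3: → [22,33); WM=22; [0,11) fires=6 [11,22) fires=5
i=6 t=38 v=7: → [33,44); WM=22
i=7 t=18 v=6: DROP (t<22-0); WM=22
i=8 t=41 v=6: → [33,44); WM=41; [22,33) fires=3

7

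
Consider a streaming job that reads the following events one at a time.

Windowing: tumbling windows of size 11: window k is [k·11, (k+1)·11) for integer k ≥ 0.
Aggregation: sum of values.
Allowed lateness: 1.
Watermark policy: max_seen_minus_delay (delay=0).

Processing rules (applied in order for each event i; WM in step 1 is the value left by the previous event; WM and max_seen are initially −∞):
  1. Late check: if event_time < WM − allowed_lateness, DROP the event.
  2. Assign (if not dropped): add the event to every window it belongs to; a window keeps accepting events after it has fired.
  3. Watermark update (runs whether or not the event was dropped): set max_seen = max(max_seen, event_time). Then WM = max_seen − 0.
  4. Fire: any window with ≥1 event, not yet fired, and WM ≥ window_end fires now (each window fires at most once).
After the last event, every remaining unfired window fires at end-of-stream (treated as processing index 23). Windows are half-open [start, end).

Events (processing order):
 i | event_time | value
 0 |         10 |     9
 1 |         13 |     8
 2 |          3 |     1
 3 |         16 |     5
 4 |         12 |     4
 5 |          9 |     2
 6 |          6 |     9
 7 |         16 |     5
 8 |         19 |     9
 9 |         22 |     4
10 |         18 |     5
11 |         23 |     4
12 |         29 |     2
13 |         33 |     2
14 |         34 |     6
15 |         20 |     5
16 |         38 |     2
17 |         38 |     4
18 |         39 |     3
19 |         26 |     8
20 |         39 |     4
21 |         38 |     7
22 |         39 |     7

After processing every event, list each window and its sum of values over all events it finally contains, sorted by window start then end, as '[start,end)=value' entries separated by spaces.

i=0 t=10 v=9: → [0,11); WM=10
i=1 t=13 v=8: → [11,22); WM=13; [0,11) fires=9
i=2 t=3 v=1: DROP (t<13-1); WM=13
i=3 t=16 v=5: → [11,22); WM=16
i=4 t=12 v=4: DROP (t<16-1); WM=16
i=5 t=9 v=2: DROP (t<16-1); WM=16
i=6 t=6 v=9: DROP (t<16-1); WM=16
i=7 t=16 v=5: → [11,22); WM=16
i=8 t=19 v=9: → [11,22); WM=19
i=9 t=22 v=4: → [22,33); WM=22; [11,22) fires=27
i=10 t=18 v=5: DROP (t<22-1); WM=22
i=11 t=23 v=4: → [22,33); WM=23
i=12 t=29 v=2: → [22,33); WM=29
i=13 t=33 v=2: → [33,44); WM=33; [22,33) fires=10
i=14 t=34 v=6: → [33,44); WM=34
i=15 t=20 v=5: DROP (t<34-1); WM=34
i=16 t=38 v=2: → [33,44); WM=38
i=17 t=38 v=4: → [33,44); WM=38
i=18 t=39 v=3: → [33,44); WM=39
i=19 t=26 v=8: DROP (t<39-1); WM=39
i=20 t=39 v=4: → [33,44); WM=39
i=21 t=38 v=7: → [33,44); WM=39
i=22 t=39 v=7: → [33,44); WM=39

[0,11)=9 [11,22)=27 [22,33)=10 [33,44)=35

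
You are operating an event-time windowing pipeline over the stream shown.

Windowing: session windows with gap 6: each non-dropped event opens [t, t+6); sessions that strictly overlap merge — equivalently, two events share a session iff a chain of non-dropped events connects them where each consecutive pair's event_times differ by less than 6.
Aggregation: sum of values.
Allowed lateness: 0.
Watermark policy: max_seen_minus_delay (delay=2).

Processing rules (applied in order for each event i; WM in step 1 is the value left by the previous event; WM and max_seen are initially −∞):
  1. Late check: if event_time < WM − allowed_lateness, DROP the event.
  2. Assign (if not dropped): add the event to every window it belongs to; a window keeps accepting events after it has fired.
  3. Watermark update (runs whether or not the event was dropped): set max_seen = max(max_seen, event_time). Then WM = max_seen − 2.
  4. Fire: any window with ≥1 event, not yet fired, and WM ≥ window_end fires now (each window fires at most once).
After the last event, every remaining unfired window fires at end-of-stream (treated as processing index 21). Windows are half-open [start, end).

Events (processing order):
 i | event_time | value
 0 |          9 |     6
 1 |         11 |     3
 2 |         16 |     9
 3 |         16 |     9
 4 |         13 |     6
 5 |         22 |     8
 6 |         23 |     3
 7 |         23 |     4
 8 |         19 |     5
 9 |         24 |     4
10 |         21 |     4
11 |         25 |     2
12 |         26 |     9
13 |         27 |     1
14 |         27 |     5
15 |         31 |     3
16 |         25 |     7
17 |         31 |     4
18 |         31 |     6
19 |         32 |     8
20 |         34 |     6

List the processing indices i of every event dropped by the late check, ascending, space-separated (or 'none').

i=0 t=9 v=6: → [9,15); WM=7
i=1 t=11 v=3: → [9,17); WM=9
i=2 t=16 v=9: → [9,22); WM=14
i=3 t=16 v=9: → [9,22); WM=14
i=4 t=13 v=6: DROP (t<14-0); WM=14
i=5 t=22 v=8: → [22,28); WM=20
i=6 t=23 v=3: → [22,29); WM=21
i=7 t=23 v=4: → [22,29); WM=21
i=8 t=19 v=5: DROP (t<21-0); WM=21
i=9 t=24 v=4: → [22,30); WM=22
i=10 t=21 v=4: DROP (t<22-0); WM=22
i=11 t=25 v=2: → [22,31); WM=23
i=12 t=26 v=9: → [22,32); WM=24
i=13 t=27 v=1: → [22,33); WM=25
i=14 t=27 v=5: → [22,33); WM=25
i=15 t=31 v=3: → [22,37); WM=29
i=16 t=25 v=7: DROP (t<29-0); WM=29
i=17 t=31 v=4: → [22,37); WM=29
i=18 t=31 v=6: → [22,37); WM=29
i=19 t=32 v=8: → [22,38); WM=30
i=20 t=34 v=6: → [22,40); WM=32

4 8 10 16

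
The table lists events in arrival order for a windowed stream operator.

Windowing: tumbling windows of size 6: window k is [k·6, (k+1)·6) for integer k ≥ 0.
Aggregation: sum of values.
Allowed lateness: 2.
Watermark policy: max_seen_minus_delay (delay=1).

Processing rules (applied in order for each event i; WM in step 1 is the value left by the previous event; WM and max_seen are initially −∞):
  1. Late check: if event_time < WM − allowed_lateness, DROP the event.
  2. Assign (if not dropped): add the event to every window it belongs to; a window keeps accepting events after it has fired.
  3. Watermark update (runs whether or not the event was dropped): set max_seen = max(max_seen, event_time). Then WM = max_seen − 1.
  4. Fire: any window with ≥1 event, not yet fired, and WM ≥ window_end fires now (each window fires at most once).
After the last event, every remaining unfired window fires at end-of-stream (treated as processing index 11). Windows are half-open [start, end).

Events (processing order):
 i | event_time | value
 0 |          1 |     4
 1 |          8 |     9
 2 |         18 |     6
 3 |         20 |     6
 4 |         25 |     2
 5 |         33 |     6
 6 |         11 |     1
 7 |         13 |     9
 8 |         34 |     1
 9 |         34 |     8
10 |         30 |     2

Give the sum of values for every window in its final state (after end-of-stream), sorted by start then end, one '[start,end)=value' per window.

i=0 t=1 v=4: → [0,6); WM=0
i=1 t=8 v=9: → [6,12); WM=7; [0,6) fires=4
i=2 t=18 v=6: → [18,24); WM=17; [6,12) fires=9
i=3 t=20 v=6: → [18,24); WM=19
i=4 t=25 v=2: → [24,30); WM=24; [18,24) fires=12
i=5 t=33 v=6: → [30,36); WM=32; [24,30) fires=2
i=6 t=11 v=1: DROP (t<32-2); WM=32
i=7 t=13 v=9: DROP (t<32-2); WM=32
i=8 t=34 v=1: → [30,36); WM=33
i=9 t=34 v=8: → [30,36); WM=33
i=10 t=30 v=2: DROP (t<33-2); WM=33

[0,6)=4 [6,12)=9 [18,24)=12 [24,30)=2 [30,36)=15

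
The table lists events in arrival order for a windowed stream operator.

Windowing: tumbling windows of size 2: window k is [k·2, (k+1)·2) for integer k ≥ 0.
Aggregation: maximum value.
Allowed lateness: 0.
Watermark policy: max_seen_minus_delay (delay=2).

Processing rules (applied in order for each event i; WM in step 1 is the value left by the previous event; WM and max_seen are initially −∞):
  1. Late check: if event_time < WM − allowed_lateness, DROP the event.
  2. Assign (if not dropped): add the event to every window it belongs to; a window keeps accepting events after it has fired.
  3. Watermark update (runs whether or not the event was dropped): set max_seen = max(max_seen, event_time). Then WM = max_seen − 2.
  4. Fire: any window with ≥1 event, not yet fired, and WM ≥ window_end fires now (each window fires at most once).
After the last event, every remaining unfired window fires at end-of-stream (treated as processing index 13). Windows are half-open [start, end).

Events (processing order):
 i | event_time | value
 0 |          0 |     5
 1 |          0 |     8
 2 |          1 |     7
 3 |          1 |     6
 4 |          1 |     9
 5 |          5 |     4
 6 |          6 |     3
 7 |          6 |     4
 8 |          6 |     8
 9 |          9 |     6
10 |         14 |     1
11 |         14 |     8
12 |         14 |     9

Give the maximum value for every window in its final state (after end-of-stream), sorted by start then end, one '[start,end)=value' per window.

[0,2)=9 [4,6)=4 [6,8)=8 [8,10)=6 [14,16)=9

i=0 t=0 v=5: → [0,2); WM=-2
i=1 t=0 v=8: → [0,2); WM=-2
i=2 t=1 v=7: → [0,2); WM=-1
i=3 t=1 v=6: → [0,2); WM=-1
i=4 t=1 v=9: → [0,2); WM=-1
i=5 t=5 v=4: → [4,6); WM=3; [0,2) fires=9
i=6 t=6 v=3: → [6,8); WM=4
i=7 t=6 v=4: → [6,8); WM=4
i=8 t=6 v=8: → [6,8); WM=4
i=9 t=9 v=6: → [8,10); WM=7; [4,6) fires=4
i=10 t=14 v=1: → [14,16); WM=12; [6,8) fires=8 [8,10) fires=6
i=11 t=14 v=8: → [14,16); WM=12
i=12 t=14 v=9: → [14,16); WM=12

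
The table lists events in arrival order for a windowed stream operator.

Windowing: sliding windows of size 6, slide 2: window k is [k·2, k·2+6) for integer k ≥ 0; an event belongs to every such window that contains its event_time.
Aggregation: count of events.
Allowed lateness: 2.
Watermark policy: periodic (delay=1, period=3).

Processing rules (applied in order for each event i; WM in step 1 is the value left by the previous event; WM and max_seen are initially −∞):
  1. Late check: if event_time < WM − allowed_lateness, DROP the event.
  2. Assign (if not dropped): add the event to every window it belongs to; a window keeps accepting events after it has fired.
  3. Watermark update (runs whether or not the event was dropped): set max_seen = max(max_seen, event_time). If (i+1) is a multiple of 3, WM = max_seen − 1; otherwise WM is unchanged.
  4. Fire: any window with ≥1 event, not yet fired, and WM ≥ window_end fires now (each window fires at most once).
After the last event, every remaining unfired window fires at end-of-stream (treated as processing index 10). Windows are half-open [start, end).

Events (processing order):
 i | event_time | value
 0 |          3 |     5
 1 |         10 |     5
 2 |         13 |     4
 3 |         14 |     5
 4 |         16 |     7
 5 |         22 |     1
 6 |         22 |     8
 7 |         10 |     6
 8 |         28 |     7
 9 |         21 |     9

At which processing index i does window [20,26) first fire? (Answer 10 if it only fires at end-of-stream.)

8

i=0 t=3 v=5: → [2,8),[0,6); WM=−∞
i=1 t=10 v=5: → [10,16),[8,14),[6,12); WM=−∞
i=2 t=13 v=4: → [12,18),[10,16),[8,14); WM=12; [0,6) fires=1 [2,8) fires=1 [6,12) fires=1
i=3 t=14 v=5: → [14,20),[12,18),[10,16); WM=12
i=4 t=16 v=7: → [16,22),[14,20),[12,18); WM=12
i=5 t=22 v=1: → [22,28),[20,26),[18,24); WM=21; [8,14) fires=2 [10,16) fires=3 [12,18) fires=3 [14,20) fires=2
i=6 t=22 v=8: → [22,28),[20,26),[18,24); WM=21
i=7 t=10 v=6: DROP (t<21-2); WM=21
i=8 t=28 v=7: → [28,34),[26,32),[24,30); WM=27; [16,22) fires=1 [18,24) fires=2 [20,26) fires=2
i=9 t=21 v=9: DROP (t<27-2); WM=27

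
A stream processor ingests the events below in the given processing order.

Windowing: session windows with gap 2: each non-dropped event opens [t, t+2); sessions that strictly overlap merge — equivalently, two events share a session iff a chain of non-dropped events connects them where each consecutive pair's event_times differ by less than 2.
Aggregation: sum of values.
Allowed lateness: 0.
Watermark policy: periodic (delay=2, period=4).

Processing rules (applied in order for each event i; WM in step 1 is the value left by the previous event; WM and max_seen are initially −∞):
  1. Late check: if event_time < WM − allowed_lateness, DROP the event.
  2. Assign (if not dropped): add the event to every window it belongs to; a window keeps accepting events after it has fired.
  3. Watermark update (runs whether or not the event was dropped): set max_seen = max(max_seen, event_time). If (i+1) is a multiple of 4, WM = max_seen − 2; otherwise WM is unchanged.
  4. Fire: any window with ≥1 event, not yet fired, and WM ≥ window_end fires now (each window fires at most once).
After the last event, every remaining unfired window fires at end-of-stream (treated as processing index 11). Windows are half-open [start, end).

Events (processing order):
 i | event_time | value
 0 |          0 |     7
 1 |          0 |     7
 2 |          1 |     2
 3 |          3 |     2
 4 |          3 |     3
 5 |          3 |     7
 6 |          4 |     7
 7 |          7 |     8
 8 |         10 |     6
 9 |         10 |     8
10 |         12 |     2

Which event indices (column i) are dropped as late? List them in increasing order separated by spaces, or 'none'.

i=0 t=0 v=7: → [0,2); WM=−∞
i=1 t=0 v=7: → [0,2); WM=−∞
i=2 t=1 v=2: → [0,3); WM=−∞
i=3 t=3 v=2: → [3,5); WM=1
i=4 t=3 v=3: → [3,5); WM=1
i=5 t=3 v=7: → [3,5); WM=1
i=6 t=4 v=7: → [3,6); WM=1
i=7 t=7 v=8: → [7,9); WM=5
i=8 t=10 v=6: → [10,12); WM=5
i=9 t=10 v=8: → [10,12); WM=5
i=10 t=12 v=2: → [12,14); WM=5

none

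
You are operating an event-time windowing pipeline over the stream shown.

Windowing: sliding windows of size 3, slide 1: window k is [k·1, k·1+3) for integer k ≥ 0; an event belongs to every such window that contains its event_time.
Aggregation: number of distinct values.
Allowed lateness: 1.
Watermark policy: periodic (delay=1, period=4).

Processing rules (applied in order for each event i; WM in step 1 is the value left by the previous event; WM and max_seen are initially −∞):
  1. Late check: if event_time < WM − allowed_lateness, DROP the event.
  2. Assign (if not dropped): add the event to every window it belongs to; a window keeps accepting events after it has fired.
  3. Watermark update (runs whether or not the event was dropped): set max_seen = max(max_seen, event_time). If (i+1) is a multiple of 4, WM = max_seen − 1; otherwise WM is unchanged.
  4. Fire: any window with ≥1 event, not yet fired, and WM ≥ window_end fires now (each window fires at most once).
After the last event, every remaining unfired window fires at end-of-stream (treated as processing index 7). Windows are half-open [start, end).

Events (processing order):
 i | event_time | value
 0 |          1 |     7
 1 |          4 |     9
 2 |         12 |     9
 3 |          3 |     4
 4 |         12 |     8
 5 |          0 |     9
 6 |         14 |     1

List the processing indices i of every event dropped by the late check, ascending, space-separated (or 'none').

5

i=0 t=1 v=7: → [1,4),[0,3); WM=−∞
i=1 t=4 v=9: → [4,7),[3,6),[2,5); WM=−∞
i=2 t=12 v=9: → [12,15),[11,14),[10,13); WM=−∞
i=3 t=3 v=4: → [3,6),[2,5),[1,4); WM=11; [0,3) fires=1 [1,4) fires=2 [2,5) fires=2 [3,6) fires=2 [4,7) fires=1
i=4 t=12 v=8: → [12,15),[11,14),[10,13); WM=11
i=5 t=0 v=9: DROP (t<11-1); WM=11
i=6 t=14 v=1: → [14,17),[13,16),[12,15); WM=11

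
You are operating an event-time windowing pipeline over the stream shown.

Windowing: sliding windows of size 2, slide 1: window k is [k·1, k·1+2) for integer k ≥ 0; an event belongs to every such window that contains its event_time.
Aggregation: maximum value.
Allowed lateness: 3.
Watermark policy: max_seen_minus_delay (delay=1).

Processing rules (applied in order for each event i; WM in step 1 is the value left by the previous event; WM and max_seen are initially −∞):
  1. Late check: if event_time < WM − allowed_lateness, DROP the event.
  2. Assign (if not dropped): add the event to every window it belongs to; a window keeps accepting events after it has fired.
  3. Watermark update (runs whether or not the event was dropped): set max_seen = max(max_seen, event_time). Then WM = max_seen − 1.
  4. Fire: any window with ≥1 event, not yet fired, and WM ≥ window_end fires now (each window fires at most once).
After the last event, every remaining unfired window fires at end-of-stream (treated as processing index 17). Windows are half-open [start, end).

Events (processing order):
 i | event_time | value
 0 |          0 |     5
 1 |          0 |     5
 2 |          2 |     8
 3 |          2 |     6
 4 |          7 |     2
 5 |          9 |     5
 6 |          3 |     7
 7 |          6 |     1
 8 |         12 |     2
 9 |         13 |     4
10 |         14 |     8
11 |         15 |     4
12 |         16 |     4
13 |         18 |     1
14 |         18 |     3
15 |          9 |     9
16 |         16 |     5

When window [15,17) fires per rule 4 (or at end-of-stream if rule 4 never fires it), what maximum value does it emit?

i=0 t=0 v=5: → [0,2); WM=-1
i=1 t=0 v=5: → [0,2); WM=-1
i=2 t=2 v=8: → [2,4),[1,3); WM=1
i=3 t=2 v=6: → [2,4),[1,3); WM=1
i=4 t=7 v=2: → [7,9),[6,8); WM=6; [0,2) fires=5 [1,3) fires=8 [2,4) fires=8
i=5 t=9 v=5: → [9,11),[8,10); WM=8; [6,8) fires=2
i=6 t=3 v=7: DROP (t<8-3); WM=8
i=7 t=6 v=1: → [6,8),[5,7); WM=8; [5,7) fires=1
i=8 t=12 v=2: → [12,14),[11,13); WM=11; [7,9) fires=2 [8,10) fires=5 [9,11) fires=5
i=9 t=13 v=4: → [13,15),[12,14); WM=12
i=10 t=14 v=8: → [14,16),[13,15); WM=13; [11,13) fires=2
i=11 t=15 v=4: → [15,17),[14,16); WM=14; [12,14) fires=4
i=12 t=16 v=4: → [16,18),[15,17); WM=15; [13,15) fires=8
i=13 t=18 v=1: → [18,20),[17,19); WM=17; [14,16) fires=8 [15,17) fires=4
i=14 t=18 v=3: → [18,20),[17,19); WM=17
i=15 t=9 v=9: DROP (t<17-3); WM=17
i=16 t=16 v=5: → [16,18),[15,17); WM=17

4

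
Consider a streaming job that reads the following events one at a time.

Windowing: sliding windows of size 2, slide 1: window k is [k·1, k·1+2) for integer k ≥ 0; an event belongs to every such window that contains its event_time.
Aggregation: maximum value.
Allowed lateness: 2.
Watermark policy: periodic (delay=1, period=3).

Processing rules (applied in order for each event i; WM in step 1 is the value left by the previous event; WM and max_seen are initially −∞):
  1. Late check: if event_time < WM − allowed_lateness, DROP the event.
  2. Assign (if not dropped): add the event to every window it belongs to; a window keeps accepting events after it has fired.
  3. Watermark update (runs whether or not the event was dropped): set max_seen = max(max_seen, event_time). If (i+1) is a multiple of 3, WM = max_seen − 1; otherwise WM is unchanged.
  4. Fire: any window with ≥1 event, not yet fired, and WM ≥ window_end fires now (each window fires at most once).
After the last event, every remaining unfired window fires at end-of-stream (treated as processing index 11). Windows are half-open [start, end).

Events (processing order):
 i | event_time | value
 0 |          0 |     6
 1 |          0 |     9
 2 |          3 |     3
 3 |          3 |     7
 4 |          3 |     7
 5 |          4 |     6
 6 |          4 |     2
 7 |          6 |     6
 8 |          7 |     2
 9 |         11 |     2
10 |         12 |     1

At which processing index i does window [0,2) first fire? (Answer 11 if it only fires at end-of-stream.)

i=0 t=0 v=6: → [0,2); WM=−∞
i=1 t=0 v=9: → [0,2); WM=−∞
i=2 t=3 v=3: → [3,5),[2,4); WM=2; [0,2) fires=9
i=3 t=3 v=7: → [3,5),[2,4); WM=2
i=4 t=3 v=7: → [3,5),[2,4); WM=2
i=5 t=4 v=6: → [4,6),[3,5); WM=3
i=6 t=4 v=2: → [4,6),[3,5); WM=3
i=7 t=6 v=6: → [6,8),[5,7); WM=3
i=8 t=7 v=2: → [7,9),[6,8); WM=6; [2,4) fires=7 [3,5) fires=7 [4,6) fires=6
i=9 t=11 v=2: → [11,13),[10,12); WM=6
i=10 t=12 v=1: → [12,14),[11,13); WM=6

2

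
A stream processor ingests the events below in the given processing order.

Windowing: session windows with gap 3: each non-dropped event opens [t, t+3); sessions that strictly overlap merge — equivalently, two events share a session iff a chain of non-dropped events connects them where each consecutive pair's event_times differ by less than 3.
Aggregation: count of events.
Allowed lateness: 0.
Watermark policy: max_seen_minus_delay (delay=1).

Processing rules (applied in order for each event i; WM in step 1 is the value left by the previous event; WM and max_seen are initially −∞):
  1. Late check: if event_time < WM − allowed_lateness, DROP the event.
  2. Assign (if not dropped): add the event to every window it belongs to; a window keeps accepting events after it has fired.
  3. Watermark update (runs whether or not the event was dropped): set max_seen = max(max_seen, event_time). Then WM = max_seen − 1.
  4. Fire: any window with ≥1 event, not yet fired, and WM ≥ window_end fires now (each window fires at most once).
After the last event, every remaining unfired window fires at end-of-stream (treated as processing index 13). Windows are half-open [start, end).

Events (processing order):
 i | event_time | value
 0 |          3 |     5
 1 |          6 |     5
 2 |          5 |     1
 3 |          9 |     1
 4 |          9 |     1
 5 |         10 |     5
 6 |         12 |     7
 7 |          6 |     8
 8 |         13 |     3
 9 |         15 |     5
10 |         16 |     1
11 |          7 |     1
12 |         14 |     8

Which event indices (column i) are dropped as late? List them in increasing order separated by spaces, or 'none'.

7 11 12

i=0 t=3 v=5: → [3,6); WM=2
i=1 t=6 v=5: → [6,9); WM=5
i=2 t=5 v=1: → [3,9); WM=5
i=3 t=9 v=1: → [9,12); WM=8
i=4 t=9 v=1: → [9,12); WM=8
i=5 t=10 v=5: → [9,13); WM=9
i=6 t=12 v=7: → [9,15); WM=11
i=7 t=6 v=8: DROP (t<11-0); WM=11
i=8 t=13 v=3: → [9,16); WM=12
i=9 t=15 v=5: → [9,18); WM=14
i=10 t=16 v=1: → [9,19); WM=15
i=11 t=7 v=1: DROP (t<15-0); WM=15
i=12 t=14 v=8: DROP (t<15-0); WM=15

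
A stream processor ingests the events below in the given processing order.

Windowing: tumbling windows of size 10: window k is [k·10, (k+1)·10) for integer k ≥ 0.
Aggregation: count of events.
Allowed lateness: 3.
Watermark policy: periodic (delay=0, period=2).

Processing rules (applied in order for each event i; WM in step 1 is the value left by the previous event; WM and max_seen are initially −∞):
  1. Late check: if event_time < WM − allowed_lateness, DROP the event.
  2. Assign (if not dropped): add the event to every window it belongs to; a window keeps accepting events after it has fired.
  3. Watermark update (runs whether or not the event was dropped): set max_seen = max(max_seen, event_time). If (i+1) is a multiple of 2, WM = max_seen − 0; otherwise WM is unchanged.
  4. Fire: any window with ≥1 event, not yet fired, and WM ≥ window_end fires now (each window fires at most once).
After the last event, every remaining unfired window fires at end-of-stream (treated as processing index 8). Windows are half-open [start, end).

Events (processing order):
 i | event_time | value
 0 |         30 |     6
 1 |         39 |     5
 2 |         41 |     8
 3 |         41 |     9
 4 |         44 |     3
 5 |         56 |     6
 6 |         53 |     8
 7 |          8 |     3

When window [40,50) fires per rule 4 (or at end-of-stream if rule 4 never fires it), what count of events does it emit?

i=0 t=30 v=6: → [30,40); WM=−∞
i=1 t=39 v=5: → [30,40); WM=39
i=2 t=41 v=8: → [40,50); WM=39
i=3 t=41 v=9: → [40,50); WM=41; [30,40) fires=2
i=4 t=44 v=3: → [40,50); WM=41
i=5 t=56 v=6: → [50,60); WM=56; [40,50) fires=3
i=6 t=53 v=8: → [50,60); WM=56
i=7 t=8 v=3: DROP (t<56-3); WM=56

3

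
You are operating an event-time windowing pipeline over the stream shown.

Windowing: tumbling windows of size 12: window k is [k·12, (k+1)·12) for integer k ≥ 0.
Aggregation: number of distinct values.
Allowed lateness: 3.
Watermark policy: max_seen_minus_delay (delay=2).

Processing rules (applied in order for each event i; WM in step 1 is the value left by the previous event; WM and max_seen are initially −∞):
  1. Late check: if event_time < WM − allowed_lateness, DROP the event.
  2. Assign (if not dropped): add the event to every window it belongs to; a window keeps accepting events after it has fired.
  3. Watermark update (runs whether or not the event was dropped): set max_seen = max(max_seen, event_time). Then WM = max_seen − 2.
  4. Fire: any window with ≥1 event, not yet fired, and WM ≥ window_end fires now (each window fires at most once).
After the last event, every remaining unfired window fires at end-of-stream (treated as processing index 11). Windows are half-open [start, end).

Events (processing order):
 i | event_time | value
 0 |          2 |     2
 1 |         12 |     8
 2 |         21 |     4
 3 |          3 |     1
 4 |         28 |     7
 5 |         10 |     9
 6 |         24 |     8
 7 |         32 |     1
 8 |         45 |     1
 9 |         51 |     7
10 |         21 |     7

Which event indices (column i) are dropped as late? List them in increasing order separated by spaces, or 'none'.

i=0 t=2 v=2: → [0,12); WM=0
i=1 t=12 v=8: → [12,24); WM=10
i=2 t=21 v=4: → [12,24); WM=19; [0,12) fires=1
i=3 t=3 v=1: DROP (t<19-3); WM=19
i=4 t=28 v=7: → [24,36); WM=26; [12,24) fires=2
i=5 t=10 v=9: DROP (t<26-3); WM=26
i=6 t=24 v=8: → [24,36); WM=26
i=7 t=32 v=1: → [24,36); WM=30
i=8 t=45 v=1: → [36,48); WM=43; [24,36) fires=3
i=9 t=51 v=7: → [48,60); WM=49; [36,48) fires=1
i=10 t=21 v=7: DROP (t<49-3); WM=49

3 5 10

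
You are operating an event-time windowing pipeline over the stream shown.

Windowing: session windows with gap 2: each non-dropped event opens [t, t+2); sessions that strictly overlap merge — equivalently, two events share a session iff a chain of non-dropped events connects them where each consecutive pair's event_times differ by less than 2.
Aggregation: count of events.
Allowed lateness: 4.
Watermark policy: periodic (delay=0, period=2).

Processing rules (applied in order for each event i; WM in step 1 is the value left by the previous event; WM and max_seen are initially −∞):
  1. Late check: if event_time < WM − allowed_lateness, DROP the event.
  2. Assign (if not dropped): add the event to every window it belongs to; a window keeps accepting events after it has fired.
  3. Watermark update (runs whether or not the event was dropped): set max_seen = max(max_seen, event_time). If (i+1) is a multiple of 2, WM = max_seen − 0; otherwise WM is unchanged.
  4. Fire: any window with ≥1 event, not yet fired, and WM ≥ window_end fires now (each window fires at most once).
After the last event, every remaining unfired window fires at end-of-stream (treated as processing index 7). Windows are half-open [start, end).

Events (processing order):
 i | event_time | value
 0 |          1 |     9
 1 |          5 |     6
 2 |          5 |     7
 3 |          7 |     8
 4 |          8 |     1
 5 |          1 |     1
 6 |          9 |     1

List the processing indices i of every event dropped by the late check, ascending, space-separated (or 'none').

i=0 t=1 v=9: → [1,3); WM=−∞
i=1 t=5 v=6: → [5,7); WM=5
i=2 t=5 v=7: → [5,7); WM=5
i=3 t=7 v=8: → [7,9); WM=7
i=4 t=8 v=1: → [7,10); WM=7
i=5 t=1 v=1: DROP (t<7-4); WM=8
i=6 t=9 v=1: → [7,11); WM=8

5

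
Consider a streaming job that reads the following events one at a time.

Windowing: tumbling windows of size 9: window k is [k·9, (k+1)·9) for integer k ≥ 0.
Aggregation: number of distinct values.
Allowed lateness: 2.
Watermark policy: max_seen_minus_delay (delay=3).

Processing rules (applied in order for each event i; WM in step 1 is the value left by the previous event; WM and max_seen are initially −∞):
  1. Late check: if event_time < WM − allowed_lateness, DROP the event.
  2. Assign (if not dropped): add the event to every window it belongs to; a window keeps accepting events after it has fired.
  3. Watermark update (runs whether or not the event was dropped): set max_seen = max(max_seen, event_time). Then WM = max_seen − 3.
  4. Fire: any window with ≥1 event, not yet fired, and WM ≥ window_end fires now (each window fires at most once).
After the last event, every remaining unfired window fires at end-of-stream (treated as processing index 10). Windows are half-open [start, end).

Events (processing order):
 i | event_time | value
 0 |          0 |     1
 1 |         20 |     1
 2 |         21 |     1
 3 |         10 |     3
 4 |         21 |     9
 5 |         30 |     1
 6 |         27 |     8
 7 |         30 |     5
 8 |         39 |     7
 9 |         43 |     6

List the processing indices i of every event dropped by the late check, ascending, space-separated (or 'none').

3

i=0 t=0 v=1: → [0,9); WM=-3
i=1 t=20 v=1: → [18,27); WM=17; [0,9) fires=1
i=2 t=21 v=1: → [18,27); WM=18
i=3 t=10 v=3: DROP (t<18-2); WM=18
i=4 t=21 v=9: → [18,27); WM=18
i=5 t=30 v=1: → [27,36); WM=27; [18,27) fires=2
i=6 t=27 v=8: → [27,36); WM=27
i=7 t=30 v=5: → [27,36); WM=27
i=8 t=39 v=7: → [36,45); WM=36; [27,36) fires=3
i=9 t=43 v=6: → [36,45); WM=40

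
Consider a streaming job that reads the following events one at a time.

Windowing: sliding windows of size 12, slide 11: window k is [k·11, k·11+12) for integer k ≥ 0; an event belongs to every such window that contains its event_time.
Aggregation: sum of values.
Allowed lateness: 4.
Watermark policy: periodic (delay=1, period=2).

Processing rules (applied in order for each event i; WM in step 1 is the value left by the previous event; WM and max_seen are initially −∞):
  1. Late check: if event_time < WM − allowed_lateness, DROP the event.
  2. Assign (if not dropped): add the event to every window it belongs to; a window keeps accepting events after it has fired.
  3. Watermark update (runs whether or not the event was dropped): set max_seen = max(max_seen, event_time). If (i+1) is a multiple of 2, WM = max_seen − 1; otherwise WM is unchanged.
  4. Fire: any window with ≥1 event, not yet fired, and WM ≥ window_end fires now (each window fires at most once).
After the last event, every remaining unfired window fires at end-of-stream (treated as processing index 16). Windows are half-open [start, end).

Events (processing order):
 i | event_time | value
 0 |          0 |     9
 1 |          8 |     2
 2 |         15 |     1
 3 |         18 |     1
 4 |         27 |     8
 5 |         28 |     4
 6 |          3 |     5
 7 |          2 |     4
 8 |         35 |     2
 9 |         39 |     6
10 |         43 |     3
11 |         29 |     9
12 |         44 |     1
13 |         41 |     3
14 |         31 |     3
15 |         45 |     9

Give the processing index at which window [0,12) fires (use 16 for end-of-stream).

i=0 t=0 v=9: → [0,12); WM=−∞
i=1 t=8 v=2: → [0,12); WM=7
i=2 t=15 v=1: → [11,23); WM=7
i=3 t=18 v=1: → [11,23); WM=17; [0,12) fires=11
i=4 t=27 v=8: → [22,34); WM=17
i=5 t=28 v=4: → [22,34); WM=27; [11,23) fires=2
i=6 t=3 v=5: DROP (t<27-4); WM=27
i=7 t=2 v=4: DROP (t<27-4); WM=27
i=8 t=35 v=2: → [33,45); WM=27
i=9 t=39 v=6: → [33,45); WM=38; [22,34) fires=12
i=10 t=43 v=3: → [33,45); WM=38
i=11 t=29 v=9: DROP (t<38-4); WM=42
i=12 t=44 v=1: → [44,56),[33,45); WM=42
i=13 t=41 v=3: → [33,45); WM=43
i=14 t=31 v=3: DROP (t<43-4); WM=43
i=15 t=45 v=9: → [44,56); WM=44

3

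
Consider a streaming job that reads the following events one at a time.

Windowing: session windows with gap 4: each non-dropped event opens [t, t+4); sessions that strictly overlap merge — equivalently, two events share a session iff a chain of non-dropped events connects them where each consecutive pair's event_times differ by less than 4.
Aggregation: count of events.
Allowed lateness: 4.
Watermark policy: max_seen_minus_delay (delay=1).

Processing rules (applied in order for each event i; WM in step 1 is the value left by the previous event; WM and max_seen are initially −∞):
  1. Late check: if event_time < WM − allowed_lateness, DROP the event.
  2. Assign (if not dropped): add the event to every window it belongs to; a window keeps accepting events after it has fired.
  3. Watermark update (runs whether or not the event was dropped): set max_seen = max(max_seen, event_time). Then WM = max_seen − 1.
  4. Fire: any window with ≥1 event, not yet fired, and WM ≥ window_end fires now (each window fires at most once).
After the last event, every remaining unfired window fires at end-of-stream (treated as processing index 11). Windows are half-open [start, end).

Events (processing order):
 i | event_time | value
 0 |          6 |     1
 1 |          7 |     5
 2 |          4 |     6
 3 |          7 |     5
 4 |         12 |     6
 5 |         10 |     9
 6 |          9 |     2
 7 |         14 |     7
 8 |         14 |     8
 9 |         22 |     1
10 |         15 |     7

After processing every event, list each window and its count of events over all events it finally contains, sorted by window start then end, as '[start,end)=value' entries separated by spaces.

i=0 t=6 v=1: → [6,10); WM=5
i=1 t=7 v=5: → [6,11); WM=6
i=2 t=4 v=6: → [4,11); WM=6
i=3 t=7 v=5: → [4,11); WM=6
i=4 t=12 v=6: → [12,16); WM=11
i=5 t=10 v=9: → [4,16); WM=11
i=6 t=9 v=2: → [4,16); WM=11
i=7 t=14 v=7: → [4,18); WM=13
i=8 t=14 v=8: → [4,18); WM=13
i=9 t=22 v=1: → [22,26); WM=21
i=10 t=15 v=7: DROP (t<21-4); WM=21

[4,18)=9 [22,26)=1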